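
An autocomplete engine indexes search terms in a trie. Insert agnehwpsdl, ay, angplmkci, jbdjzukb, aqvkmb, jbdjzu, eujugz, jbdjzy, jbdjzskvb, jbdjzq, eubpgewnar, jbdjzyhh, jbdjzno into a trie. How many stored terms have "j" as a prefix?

Walk to "j"; the words in its subtree are exactly those with that prefix.
Matches: "jbdjzno", "jbdjzq", "jbdjzskvb", "jbdjzu", "jbdjzukb", "jbdjzy", "jbdjzyhh"
Count: 7

7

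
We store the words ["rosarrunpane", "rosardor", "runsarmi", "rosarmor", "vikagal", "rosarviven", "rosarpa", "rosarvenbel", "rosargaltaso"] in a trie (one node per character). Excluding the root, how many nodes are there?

Count nodes per top-level branch (shared prefixes stored once):
  'r'-branch (rosardor, rosargaltaso, rosarmor, rosarpa, rosarrunpane, rosarvenbel, rosarviven, runsarmi): 44 nodes
  'v'-branch (vikagal): 7 nodes
Sum: 51

51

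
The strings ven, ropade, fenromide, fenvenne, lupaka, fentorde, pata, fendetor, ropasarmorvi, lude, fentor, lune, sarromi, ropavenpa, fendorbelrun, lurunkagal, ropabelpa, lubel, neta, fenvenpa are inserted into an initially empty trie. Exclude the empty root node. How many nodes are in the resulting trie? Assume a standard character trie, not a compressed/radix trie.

97

For each word, the new-node count is its length minus the longest prefix already in the trie:
  "ven" → 3 new (v, e, n)
  "ropade" → 6 new (r, o, p, a, d, e)
  "fenromide" → 9 new (f, e, n, r, o, m, i, d, e)
  "fenvenne" → prefix "fen" already present; 5 new (v, e, n, n, e)
  "lupaka" → 6 new (l, u, p, a, k, a)
  "fentorde" → prefix "fen" already present; 5 new (t, o, r, d, e)
  "pata" → 4 new (p, a, t, a)
  "fendetor" → prefix "fen" already present; 5 new (d, e, t, o, r)
  "ropasarmorvi" → prefix "ropa" already present; 8 new (s, a, r, m, o, r, v, i)
  "lude" → prefix "lu" already present; 2 new (d, e)
  "fentor" → prefix "fentor" already present; 0 new (none)
  "lune" → prefix "lu" already present; 2 new (n, e)
  "sarromi" → 7 new (s, a, r, r, o, m, i)
  "ropavenpa" → prefix "ropa" already present; 5 new (v, e, n, p, a)
  "fendorbelrun" → prefix "fend" already present; 8 new (o, r, b, e, l, r, u, n)
  "lurunkagal" → prefix "lu" already present; 8 new (r, u, n, k, a, g, a, l)
  "ropabelpa" → prefix "ropa" already present; 5 new (b, e, l, p, a)
  "lubel" → prefix "lu" already present; 3 new (b, e, l)
  "neta" → 4 new (n, e, t, a)
  "fenvenpa" → prefix "fenven" already present; 2 new (p, a)
Total nodes = 3 + 6 + 9 + 5 + 6 + 5 + 4 + 5 + 8 + 2 + 0 + 2 + 7 + 5 + 8 + 8 + 5 + 3 + 4 + 2 = 97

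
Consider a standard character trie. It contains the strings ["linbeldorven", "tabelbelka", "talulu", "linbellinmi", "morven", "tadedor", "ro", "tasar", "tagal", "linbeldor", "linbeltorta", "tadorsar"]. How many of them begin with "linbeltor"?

1

Walk to "linbeltor"; the words in its subtree are exactly those with that prefix.
Words under "linbeltor": linbeltorta
Count: 1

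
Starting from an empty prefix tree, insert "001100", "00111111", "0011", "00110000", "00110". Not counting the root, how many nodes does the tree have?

Trace insertions, counting only characters that open a new branch:
  "001100" → 6 new (0, 0, 1, 1, 0, 0)
  "00111111" → prefix "0011" already present; 4 new (1, 1, 1, 1)
  "0011" → prefix "0011" already present; 0 new (none)
  "00110000" → prefix "001100" already present; 2 new (0, 0)
  "00110" → prefix "00110" already present; 0 new (none)
Total nodes = 6 + 4 + 0 + 2 + 0 = 12

12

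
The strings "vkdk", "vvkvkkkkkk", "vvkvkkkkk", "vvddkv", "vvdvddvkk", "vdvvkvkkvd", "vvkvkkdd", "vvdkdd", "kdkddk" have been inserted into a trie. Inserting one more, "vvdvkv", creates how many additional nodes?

2

Walking "vvdvkv" from the root, the first 4 characters ("vvdv") follow existing edges; "k" is the first miss.
So 6 − 4 = 2 new nodes.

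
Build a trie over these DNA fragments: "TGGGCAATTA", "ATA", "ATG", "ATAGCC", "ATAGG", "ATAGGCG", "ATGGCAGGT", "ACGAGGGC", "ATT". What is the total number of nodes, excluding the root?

34

Insert word by word; a character creates a node only if that edge doesn't already exist:
  "TGGGCAATTA" → 10 new (T, G, G, G, C, A, A, T, T, A)
  "ATA" → 3 new (A, T, A)
  "ATG" → prefix "AT" already present; 1 new (G)
  "ATAGCC" → prefix "ATA" already present; 3 new (G, C, C)
  "ATAGG" → prefix "ATAG" already present; 1 new (G)
  "ATAGGCG" → prefix "ATAGG" already present; 2 new (C, G)
  "ATGGCAGGT" → prefix "ATG" already present; 6 new (G, C, A, G, G, T)
  "ACGAGGGC" → prefix "A" already present; 7 new (C, G, A, G, G, G, C)
  "ATT" → prefix "AT" already present; 1 new (T)
Total nodes = 10 + 3 + 1 + 3 + 1 + 2 + 6 + 7 + 1 = 34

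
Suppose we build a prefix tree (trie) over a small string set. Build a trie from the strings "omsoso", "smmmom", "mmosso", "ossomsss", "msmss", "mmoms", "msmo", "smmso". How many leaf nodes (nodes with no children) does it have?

A leaf is a node with no children — equivalently, the end of a word that is not a proper prefix of any other stored word.
Those words: "mmoms", "mmosso", "msmo", "msmss", "omsoso", "ossomsss", "smmmom", "smmso"
Leaf count: 8

8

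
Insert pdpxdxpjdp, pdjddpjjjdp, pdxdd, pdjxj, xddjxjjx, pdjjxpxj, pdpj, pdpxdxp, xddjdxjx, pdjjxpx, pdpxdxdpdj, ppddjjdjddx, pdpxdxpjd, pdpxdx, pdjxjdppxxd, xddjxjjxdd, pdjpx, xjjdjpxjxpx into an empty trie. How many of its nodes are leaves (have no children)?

12

Leaves are exactly the stored words that no other stored word extends.
Those words: "pdjddpjjjdp", "pdjjxpxj", "pdjpx", "pdjxjdppxxd", "pdpj", "pdpxdxdpdj", "pdpxdxpjdp", "pdxdd", "ppddjjdjddx", "xddjdxjx", "xddjxjjxdd", "xjjdjpxjxpx"
Leaf count: 12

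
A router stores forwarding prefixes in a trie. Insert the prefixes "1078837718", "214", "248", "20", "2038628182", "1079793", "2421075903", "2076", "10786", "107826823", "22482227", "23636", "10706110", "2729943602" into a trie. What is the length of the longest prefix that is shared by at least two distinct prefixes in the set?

Equivalently: take the maximum, over all pairs, of their longest common prefix length.
"107826823" and "10786" agree on "1078" (4 characters) before diverging; nothing deeper is shared.
Longest shared-prefix length: 4

4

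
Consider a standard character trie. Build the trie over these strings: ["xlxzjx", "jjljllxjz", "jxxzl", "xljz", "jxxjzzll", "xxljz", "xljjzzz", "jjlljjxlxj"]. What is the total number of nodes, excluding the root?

Count nodes per top-level branch (shared prefixes stored once):
  'j'-branch (jjljllxjz, jjlljjxlxj, jxxjzzll, jxxzl): 25 nodes
  'x'-branch (xljjzzz, xljz, xlxzjx, xxljz): 16 nodes
Sum: 41

41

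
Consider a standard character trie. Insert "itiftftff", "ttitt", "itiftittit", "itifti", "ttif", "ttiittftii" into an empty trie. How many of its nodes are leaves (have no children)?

5

Leaves are exactly the stored words that no other stored word extends.
Those words: "itiftftff", "itiftittit", "ttif", "ttiittftii", "ttitt"
Leaf count: 5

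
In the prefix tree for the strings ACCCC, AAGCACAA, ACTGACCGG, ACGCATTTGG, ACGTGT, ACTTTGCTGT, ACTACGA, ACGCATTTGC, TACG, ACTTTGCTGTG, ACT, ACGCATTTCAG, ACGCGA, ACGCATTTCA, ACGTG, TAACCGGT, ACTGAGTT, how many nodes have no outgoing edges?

13

A leaf is a node with no children — equivalently, the end of a word that is not a proper prefix of any other stored word.
Those words: "AAGCACAA", "ACCCC", "ACGCATTTCAG", "ACGCATTTGC", "ACGCATTTGG", "ACGCGA", "ACGTGT", "ACTACGA", "ACTGACCGG", "ACTGAGTT", "ACTTTGCTGTG", "TAACCGGT", "TACG"
Leaf count: 13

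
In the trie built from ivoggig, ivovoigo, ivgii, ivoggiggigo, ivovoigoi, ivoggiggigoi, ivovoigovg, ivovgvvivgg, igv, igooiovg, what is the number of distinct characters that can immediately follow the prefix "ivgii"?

The children of the "ivgii" node are the distinct next characters among strings starting with "ivgii".
No stored string extends past "ivgii".
That node has 0 child edges.

0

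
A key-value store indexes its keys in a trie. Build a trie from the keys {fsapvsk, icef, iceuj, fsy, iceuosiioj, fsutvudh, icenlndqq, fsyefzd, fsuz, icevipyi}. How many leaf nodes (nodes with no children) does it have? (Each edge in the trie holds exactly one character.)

9

A leaf is a node with no children — equivalently, the end of a word that is not a proper prefix of any other stored word.
Those words: "fsapvsk", "fsutvudh", "fsuz", "fsyefzd", "icef", "icenlndqq", "iceuj", "iceuosiioj", "icevipyi"
Leaf count: 9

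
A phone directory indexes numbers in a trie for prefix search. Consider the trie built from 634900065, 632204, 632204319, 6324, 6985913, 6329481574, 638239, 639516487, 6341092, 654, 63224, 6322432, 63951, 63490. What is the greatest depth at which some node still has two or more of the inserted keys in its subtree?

Equivalently: take the maximum, over all pairs, of their longest common prefix length.
e.g. "632204" and "632204319" share the prefix "632204" of length 6; no pair shares a longer one.
Longest shared-prefix length: 6

6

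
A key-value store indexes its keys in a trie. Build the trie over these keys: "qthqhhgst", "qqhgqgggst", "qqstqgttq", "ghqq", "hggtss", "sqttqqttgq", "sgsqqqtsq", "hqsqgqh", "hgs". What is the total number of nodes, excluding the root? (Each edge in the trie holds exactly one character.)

60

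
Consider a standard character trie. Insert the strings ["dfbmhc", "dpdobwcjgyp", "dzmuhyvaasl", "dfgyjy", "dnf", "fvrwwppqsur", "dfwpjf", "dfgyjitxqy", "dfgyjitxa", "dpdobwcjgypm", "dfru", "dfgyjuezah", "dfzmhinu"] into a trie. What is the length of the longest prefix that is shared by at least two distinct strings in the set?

The deepest shared node is where two words last agree before diverging.
e.g. "dpdobwcjgyp" and "dpdobwcjgypm" share the prefix "dpdobwcjgyp" of length 11; no pair shares a longer one.
Longest shared-prefix length: 11

11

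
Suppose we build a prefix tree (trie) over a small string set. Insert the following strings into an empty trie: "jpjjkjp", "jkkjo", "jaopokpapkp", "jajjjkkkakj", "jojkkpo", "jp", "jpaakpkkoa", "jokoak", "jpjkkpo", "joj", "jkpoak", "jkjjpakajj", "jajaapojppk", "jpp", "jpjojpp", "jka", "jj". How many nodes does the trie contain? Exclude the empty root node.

79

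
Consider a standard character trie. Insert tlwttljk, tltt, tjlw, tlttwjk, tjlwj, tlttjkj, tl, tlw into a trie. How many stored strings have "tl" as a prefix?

6

Traverse to the node for "tl", then collect every word in that subtree.
Words under "tl": tl, tltt, tlttjkj, tlttwjk, tlw, tlwttljk
Count: 6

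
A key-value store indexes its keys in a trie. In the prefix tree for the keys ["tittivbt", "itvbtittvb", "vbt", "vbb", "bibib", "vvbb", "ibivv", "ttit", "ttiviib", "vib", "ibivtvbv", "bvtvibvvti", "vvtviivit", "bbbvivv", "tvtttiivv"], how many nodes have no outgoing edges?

15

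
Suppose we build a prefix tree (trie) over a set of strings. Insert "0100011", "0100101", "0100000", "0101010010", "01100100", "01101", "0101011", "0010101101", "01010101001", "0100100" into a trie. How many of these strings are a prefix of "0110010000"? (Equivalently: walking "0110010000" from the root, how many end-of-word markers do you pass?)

Check each prefix of "0110010000" against the stored set — each match is an end-marker on the path.
Prefixes of the query that are stored words: "01100100"
Count: 1

1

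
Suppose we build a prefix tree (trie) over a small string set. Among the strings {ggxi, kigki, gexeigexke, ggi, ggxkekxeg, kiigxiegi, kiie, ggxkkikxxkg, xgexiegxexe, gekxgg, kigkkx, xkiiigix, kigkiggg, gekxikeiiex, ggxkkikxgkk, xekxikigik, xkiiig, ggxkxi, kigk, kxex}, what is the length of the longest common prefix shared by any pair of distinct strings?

8

Equivalently: take the maximum, over all pairs, of their longest common prefix length.
"ggxkkikxgkk" and "ggxkkikxxkg" agree on "ggxkkikx" (8 characters) before diverging; nothing deeper is shared.
Longest shared-prefix length: 8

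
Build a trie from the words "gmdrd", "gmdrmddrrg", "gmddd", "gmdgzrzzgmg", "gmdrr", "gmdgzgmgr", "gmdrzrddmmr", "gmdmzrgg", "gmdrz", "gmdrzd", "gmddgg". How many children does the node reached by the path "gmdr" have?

4

The children of the "gmdr" node are the distinct next characters among strings starting with "gmdr".
Characters that immediately follow "gmdr" among the stored strings: {d, m, r, z}.
That node has 4 child edges.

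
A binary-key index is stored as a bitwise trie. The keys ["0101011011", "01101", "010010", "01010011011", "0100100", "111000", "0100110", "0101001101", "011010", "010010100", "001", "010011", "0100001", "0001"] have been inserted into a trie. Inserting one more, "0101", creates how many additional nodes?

0

"0101" is already a full path in the trie; only an end-marker is added.
No new nodes are needed: 0.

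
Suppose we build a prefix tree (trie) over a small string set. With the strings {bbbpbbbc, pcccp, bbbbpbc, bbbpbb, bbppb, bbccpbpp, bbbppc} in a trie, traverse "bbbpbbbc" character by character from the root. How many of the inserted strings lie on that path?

Check each prefix of "bbbpbbbc" against the stored set — each match is an end-marker on the path.
Prefixes of the query that are stored words: "bbbpbb", "bbbpbbbc"
Count: 2

2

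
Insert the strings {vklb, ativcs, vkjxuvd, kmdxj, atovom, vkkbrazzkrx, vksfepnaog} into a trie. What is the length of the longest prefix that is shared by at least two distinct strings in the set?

The deepest shared node is where two words last agree before diverging.
"ativcs" and "atovom" agree on "at" (2 characters) before diverging; nothing deeper is shared.
Longest shared-prefix length: 2

2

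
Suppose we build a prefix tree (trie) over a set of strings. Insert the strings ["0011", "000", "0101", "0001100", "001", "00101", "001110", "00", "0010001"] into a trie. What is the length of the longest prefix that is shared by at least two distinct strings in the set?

4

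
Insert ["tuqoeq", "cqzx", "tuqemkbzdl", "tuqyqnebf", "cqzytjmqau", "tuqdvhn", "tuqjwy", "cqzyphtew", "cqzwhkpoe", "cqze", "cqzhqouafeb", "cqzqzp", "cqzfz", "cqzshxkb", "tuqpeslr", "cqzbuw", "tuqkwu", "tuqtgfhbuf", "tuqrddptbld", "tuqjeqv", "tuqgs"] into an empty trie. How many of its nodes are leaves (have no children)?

21

Leaves are exactly the stored words that no other stored word extends.
Those words: "cqzbuw", "cqze", "cqzfz", "cqzhqouafeb", "cqzqzp", "cqzshxkb", "cqzwhkpoe", "cqzx", "cqzyphtew", "cqzytjmqau", "tuqdvhn", "tuqemkbzdl", "tuqgs", "tuqjeqv", "tuqjwy", "tuqkwu", "tuqoeq", "tuqpeslr", "tuqrddptbld", "tuqtgfhbuf", "tuqyqnebf"
Leaf count: 21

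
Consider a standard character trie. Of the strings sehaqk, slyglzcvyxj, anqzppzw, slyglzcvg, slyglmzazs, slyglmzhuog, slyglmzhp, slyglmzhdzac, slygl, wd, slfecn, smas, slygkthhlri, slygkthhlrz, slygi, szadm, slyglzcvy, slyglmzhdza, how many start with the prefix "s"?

Traverse to the node for "s", then collect every word in that subtree.
Matches: "sehaqk", "slfecn", "slygi", "slygkthhlri", "slygkthhlrz", "slygl", "slyglmzazs", "slyglmzhdza", "slyglmzhdzac", "slyglmzhp", "slyglmzhuog", "slyglzcvg", "slyglzcvy", "slyglzcvyxj", "smas", "szadm"
Count: 16

16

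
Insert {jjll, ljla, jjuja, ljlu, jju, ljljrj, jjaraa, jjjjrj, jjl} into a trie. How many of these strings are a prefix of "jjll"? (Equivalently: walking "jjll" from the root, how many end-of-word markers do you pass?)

2

Traverse "jjll" character by character; count nodes along the way that are marked as word ends.
Prefixes of the query that are stored words: "jjl", "jjll"
Count: 2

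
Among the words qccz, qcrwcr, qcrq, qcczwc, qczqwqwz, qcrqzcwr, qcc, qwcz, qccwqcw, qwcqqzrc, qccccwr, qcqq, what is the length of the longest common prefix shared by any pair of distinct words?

Look for the deepest trie node that still has at least two words in its subtree.
"qccz" and "qcczwc" agree on "qccz" (4 characters) before diverging; nothing deeper is shared.
Longest shared-prefix length: 4

4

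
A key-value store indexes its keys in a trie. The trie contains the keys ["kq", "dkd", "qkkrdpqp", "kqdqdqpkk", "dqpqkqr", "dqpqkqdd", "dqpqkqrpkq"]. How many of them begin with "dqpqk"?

3

Filter for entries beginning with "dqpqk":
Matches: "dqpqkqdd", "dqpqkqr", "dqpqkqrpkq"
Count: 3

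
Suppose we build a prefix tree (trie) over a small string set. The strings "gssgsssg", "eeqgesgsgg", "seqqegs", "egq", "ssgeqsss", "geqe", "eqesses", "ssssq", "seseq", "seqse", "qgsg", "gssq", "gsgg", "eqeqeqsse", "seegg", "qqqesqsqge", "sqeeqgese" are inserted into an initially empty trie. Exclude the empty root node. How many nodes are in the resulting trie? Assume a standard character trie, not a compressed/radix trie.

Count nodes per top-level branch (shared prefixes stored once):
  'e'-branch (eeqgesgsgg, egq, eqeqeqsse, eqesses): 24 nodes
  'g'-branch (geqe, gsgg, gssgsssg, gssq): 14 nodes
  'q'-branch (qgsg, qqqesqsqge): 13 nodes
  's'-branch (seegg, seqqegs, seqse, seseq, sqeeqgese, ssgeqsss, ssssq): 33 nodes
Sum: 84

84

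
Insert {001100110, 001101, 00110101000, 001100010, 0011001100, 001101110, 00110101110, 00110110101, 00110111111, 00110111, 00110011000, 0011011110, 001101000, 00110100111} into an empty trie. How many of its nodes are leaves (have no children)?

10

A leaf is a node with no children — equivalently, the end of a word that is not a proper prefix of any other stored word.
Those words: "001100010", "00110011000", "001101000", "00110100111", "00110101000", "00110101110", "00110110101", "001101110", "0011011110", "00110111111"
Leaf count: 10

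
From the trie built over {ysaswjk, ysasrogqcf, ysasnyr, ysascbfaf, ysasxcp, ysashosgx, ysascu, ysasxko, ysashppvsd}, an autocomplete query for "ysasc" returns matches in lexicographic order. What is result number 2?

ysascu

Words with prefix "ysasc", in lexicographic order: "ysascbfaf", "ysascu"
Position 2: ysascu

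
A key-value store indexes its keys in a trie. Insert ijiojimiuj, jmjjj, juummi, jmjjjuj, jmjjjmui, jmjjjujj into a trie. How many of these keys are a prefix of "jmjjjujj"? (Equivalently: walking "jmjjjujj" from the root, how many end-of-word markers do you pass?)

3

Check each prefix of "jmjjjujj" against the stored set — each match is an end-marker on the path.
Prefixes of the query that are stored words: "jmjjj", "jmjjjuj", "jmjjjujj"
Count: 3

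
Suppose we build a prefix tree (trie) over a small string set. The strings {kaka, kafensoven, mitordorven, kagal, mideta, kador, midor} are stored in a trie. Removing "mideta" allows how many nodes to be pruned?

3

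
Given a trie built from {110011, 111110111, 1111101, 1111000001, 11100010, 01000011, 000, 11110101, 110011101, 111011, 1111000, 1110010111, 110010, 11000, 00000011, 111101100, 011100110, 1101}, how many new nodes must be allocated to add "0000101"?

3

The longest prefix of "0000101" already in the trie is "0000" (length 4).
Each of the 3 remaining characters creates one node.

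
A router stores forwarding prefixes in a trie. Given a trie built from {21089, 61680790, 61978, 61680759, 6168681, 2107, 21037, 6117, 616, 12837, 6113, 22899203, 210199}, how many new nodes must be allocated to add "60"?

Walking "60" from the root, the first 1 characters ("6") follow existing edges; "0" is the first miss.
Each of the 1 remaining characters creates one node.

1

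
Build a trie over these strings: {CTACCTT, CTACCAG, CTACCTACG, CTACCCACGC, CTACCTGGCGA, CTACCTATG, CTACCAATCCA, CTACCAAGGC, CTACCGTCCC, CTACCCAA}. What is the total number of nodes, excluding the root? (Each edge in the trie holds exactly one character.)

38

Insert word by word; a character creates a node only if that edge doesn't already exist:
  "CTACCTT" → 7 new (C, T, A, C, C, T, T)
  "CTACCAG" → prefix "CTACC" already present; 2 new (A, G)
  "CTACCTACG" → prefix "CTACCT" already present; 3 new (A, C, G)
  "CTACCCACGC" → prefix "CTACC" already present; 5 new (C, A, C, G, C)
  "CTACCTGGCGA" → prefix "CTACCT" already present; 5 new (G, G, C, G, A)
  "CTACCTATG" → prefix "CTACCTA" already present; 2 new (T, G)
  "CTACCAATCCA" → prefix "CTACCA" already present; 5 new (A, T, C, C, A)
  "CTACCAAGGC" → prefix "CTACCAA" already present; 3 new (G, G, C)
  "CTACCGTCCC" → prefix "CTACC" already present; 5 new (G, T, C, C, C)
  "CTACCCAA" → prefix "CTACCCA" already present; 1 new (A)
Total nodes = 7 + 2 + 3 + 5 + 5 + 2 + 5 + 3 + 5 + 1 = 38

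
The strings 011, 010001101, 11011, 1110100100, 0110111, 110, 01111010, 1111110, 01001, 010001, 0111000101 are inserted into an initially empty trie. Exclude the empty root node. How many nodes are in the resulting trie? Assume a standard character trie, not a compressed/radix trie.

43

Trace insertions, counting only characters that open a new branch:
  "011" → 3 new (0, 1, 1)
  "010001101" → prefix "01" already present; 7 new (0, 0, 0, 1, 1, 0, 1)
  "11011" → 5 new (1, 1, 0, 1, 1)
  "1110100100" → prefix "11" already present; 8 new (1, 0, 1, 0, 0, 1, 0, 0)
  "0110111" → prefix "011" already present; 4 new (0, 1, 1, 1)
  "110" → prefix "110" already present; 0 new (none)
  "01111010" → prefix "011" already present; 5 new (1, 1, 0, 1, 0)
  "1111110" → prefix "111" already present; 4 new (1, 1, 1, 0)
  "01001" → prefix "0100" already present; 1 new (1)
  "010001" → prefix "010001" already present; 0 new (none)
  "0111000101" → prefix "0111" already present; 6 new (0, 0, 0, 1, 0, 1)
Total nodes = 3 + 7 + 5 + 8 + 4 + 0 + 5 + 4 + 1 + 0 + 6 = 43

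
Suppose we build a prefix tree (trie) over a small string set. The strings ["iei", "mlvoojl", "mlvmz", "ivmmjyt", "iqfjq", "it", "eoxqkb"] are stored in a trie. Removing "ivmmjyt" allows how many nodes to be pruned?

6

Walk "ivmmjyt" from the leaf back toward the root, removing each node that no remaining word uses.
The suffix "vmmjyt" (6 nodes) is used only by "ivmmjyt"; the node for "i" still has the child "e", so pruning stops there.
Nodes removed: 6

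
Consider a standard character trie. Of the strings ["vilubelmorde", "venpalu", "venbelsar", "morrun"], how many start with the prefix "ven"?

Filter for entries beginning with "ven":
Words under "ven": venbelsar, venpalu
Count: 2

2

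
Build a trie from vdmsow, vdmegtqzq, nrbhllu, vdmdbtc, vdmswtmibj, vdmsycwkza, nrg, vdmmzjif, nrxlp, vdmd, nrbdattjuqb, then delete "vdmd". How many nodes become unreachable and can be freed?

0

A node on "vdmd"'s path can go only if nothing else ends at it or branches off below it.
Every node on "vdmd" is still needed (e.g. by "vdmdbtc"), so nothing is freed.
Nodes removed: 0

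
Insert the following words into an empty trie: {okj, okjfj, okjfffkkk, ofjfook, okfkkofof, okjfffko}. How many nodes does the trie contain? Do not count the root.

24

Trace insertions, counting only characters that open a new branch:
  "okj" → 3 new (o, k, j)
  "okjfj" → prefix "okj" already present; 2 new (f, j)
  "okjfffkkk" → prefix "okjf" already present; 5 new (f, f, k, k, k)
  "ofjfook" → prefix "o" already present; 6 new (f, j, f, o, o, k)
  "okfkkofof" → prefix "ok" already present; 7 new (f, k, k, o, f, o, f)
  "okjfffko" → prefix "okjfffk" already present; 1 new (o)
Total nodes = 3 + 2 + 5 + 6 + 7 + 1 = 24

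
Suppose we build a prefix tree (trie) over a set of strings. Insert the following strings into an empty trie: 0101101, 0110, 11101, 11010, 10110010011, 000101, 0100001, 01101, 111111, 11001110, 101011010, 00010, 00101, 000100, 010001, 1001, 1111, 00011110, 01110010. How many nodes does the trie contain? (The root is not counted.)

67

Trace insertions, counting only characters that open a new branch:
  "0101101" → 7 new (0, 1, 0, 1, 1, 0, 1)
  "0110" → prefix "01" already present; 2 new (1, 0)
  "11101" → 5 new (1, 1, 1, 0, 1)
  "11010" → prefix "11" already present; 3 new (0, 1, 0)
  "10110010011" → prefix "1" already present; 10 new (0, 1, 1, 0, 0, 1, 0, 0, 1, 1)
  "000101" → prefix "0" already present; 5 new (0, 0, 1, 0, 1)
  "0100001" → prefix "010" already present; 4 new (0, 0, 0, 1)
  "01101" → prefix "0110" already present; 1 new (1)
  "111111" → prefix "111" already present; 3 new (1, 1, 1)
  "11001110" → prefix "110" already present; 5 new (0, 1, 1, 1, 0)
  "101011010" → prefix "101" already present; 6 new (0, 1, 1, 0, 1, 0)
  "00010" → prefix "00010" already present; 0 new (none)
  "00101" → prefix "00" already present; 3 new (1, 0, 1)
  "000100" → prefix "00010" already present; 1 new (0)
  "010001" → prefix "01000" already present; 1 new (1)
  "1001" → prefix "10" already present; 2 new (0, 1)
  "1111" → prefix "1111" already present; 0 new (none)
  "00011110" → prefix "0001" already present; 4 new (1, 1, 1, 0)
  "01110010" → prefix "011" already present; 5 new (1, 0, 0, 1, 0)
Total nodes = 7 + 2 + 5 + 3 + 10 + 5 + 4 + 1 + 3 + 5 + 6 + 0 + 3 + 1 + 1 + 2 + 0 + 4 + 5 = 67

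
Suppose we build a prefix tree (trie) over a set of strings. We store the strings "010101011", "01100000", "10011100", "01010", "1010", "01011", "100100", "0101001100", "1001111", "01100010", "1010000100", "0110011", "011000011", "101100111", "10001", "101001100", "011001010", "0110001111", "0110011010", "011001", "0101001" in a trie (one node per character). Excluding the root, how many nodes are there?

Insert word by word; a character creates a node only if that edge doesn't already exist:
  "010101011" → 9 new (0, 1, 0, 1, 0, 1, 0, 1, 1)
  "01100000" → prefix "01" already present; 6 new (1, 0, 0, 0, 0, 0)
  "10011100" → 8 new (1, 0, 0, 1, 1, 1, 0, 0)
  "01010" → prefix "01010" already present; 0 new (none)
  "1010" → prefix "10" already present; 2 new (1, 0)
  "01011" → prefix "0101" already present; 1 new (1)
  "100100" → prefix "1001" already present; 2 new (0, 0)
  "0101001100" → prefix "01010" already present; 5 new (0, 1, 1, 0, 0)
  "1001111" → prefix "100111" already present; 1 new (1)
  "01100010" → prefix "011000" already present; 2 new (1, 0)
  "1010000100" → prefix "1010" already present; 6 new (0, 0, 0, 1, 0, 0)
  "0110011" → prefix "01100" already present; 2 new (1, 1)
  "011000011" → prefix "0110000" already present; 2 new (1, 1)
  "101100111" → prefix "101" already present; 6 new (1, 0, 0, 1, 1, 1)
  "10001" → prefix "100" already present; 2 new (0, 1)
  "101001100" → prefix "10100" already present; 4 new (1, 1, 0, 0)
  "011001010" → prefix "011001" already present; 3 new (0, 1, 0)
  "0110001111" → prefix "0110001" already present; 3 new (1, 1, 1)
  "0110011010" → prefix "0110011" already present; 3 new (0, 1, 0)
  "011001" → prefix "011001" already present; 0 new (none)
  "0101001" → prefix "0101001" already present; 0 new (none)
Total nodes = 9 + 6 + 8 + 0 + 2 + 1 + 2 + 5 + 1 + 2 + 6 + 2 + 2 + 6 + 2 + 4 + 3 + 3 + 3 + 0 + 0 = 67

67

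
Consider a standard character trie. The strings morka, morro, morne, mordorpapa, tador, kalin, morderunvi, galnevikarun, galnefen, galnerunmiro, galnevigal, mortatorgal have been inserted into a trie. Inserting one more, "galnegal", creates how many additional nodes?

3

Walking "galnegal" from the root, the first 5 characters ("galne") follow existing edges; "g" is the first miss.
Each of the 3 remaining characters creates one node.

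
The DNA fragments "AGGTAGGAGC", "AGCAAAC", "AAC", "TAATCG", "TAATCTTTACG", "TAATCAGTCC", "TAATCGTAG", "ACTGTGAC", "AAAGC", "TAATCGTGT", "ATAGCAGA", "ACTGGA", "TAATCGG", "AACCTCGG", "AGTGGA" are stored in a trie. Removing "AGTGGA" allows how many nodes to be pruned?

A node on "AGTGGA"'s path can go only if nothing else ends at it or branches off below it.
The suffix "TGGA" (4 nodes) is used only by "AGTGGA"; the node for "AG" still has the child "G", so pruning stops there.
Nodes removed: 4

4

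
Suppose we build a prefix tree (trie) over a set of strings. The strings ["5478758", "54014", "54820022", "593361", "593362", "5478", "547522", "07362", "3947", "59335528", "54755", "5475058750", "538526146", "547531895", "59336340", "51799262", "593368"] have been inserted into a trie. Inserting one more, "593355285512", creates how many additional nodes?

Walking "593355285512" from the root, the first 8 characters ("59335528") follow existing edges; "5" is the first miss.
New nodes needed: |"593355285512"| − 8 = 12 − 8 = 4.

4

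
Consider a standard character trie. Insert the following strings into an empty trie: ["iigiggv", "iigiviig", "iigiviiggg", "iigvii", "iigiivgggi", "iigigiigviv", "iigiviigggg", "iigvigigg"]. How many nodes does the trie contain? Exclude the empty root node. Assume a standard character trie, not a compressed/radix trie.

Insert word by word; a character creates a node only if that edge doesn't already exist:
  "iigiggv" → 7 new (i, i, g, i, g, g, v)
  "iigiviig" → prefix "iigi" already present; 4 new (v, i, i, g)
  "iigiviiggg" → prefix "iigiviig" already present; 2 new (g, g)
  "iigvii" → prefix "iig" already present; 3 new (v, i, i)
  "iigiivgggi" → prefix "iigi" already present; 6 new (i, v, g, g, g, i)
  "iigigiigviv" → prefix "iigig" already present; 6 new (i, i, g, v, i, v)
  "iigiviigggg" → prefix "iigiviiggg" already present; 1 new (g)
  "iigvigigg" → prefix "iigvi" already present; 4 new (g, i, g, g)
Total nodes = 7 + 4 + 2 + 3 + 6 + 6 + 1 + 4 = 33

33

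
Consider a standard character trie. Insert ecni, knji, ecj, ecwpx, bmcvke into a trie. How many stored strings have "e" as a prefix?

3

Filter for entries beginning with "e":
Matches: "ecj", "ecni", "ecwpx"
Count: 3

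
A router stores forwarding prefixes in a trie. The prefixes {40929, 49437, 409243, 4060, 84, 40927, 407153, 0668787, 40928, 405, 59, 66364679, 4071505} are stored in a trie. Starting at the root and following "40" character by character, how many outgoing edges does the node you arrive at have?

4

Walk "40" from the root, arriving at one node.
Characters that immediately follow "40" among the stored strings: {5, 6, 7, 9}.
That node has 4 child edges.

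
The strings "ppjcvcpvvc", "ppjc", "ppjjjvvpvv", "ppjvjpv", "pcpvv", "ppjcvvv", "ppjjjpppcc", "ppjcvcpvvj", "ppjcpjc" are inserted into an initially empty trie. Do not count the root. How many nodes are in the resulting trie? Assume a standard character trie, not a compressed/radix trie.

For each word, the new-node count is its length minus the longest prefix already in the trie:
  "ppjcvcpvvc" → 10 new (p, p, j, c, v, c, p, v, v, c)
  "ppjc" → prefix "ppjc" already present; 0 new (none)
  "ppjjjvvpvv" → prefix "ppj" already present; 7 new (j, j, v, v, p, v, v)
  "ppjvjpv" → prefix "ppj" already present; 4 new (v, j, p, v)
  "pcpvv" → prefix "p" already present; 4 new (c, p, v, v)
  "ppjcvvv" → prefix "ppjcv" already present; 2 new (v, v)
  "ppjjjpppcc" → prefix "ppjjj" already present; 5 new (p, p, p, c, c)
  "ppjcvcpvvj" → prefix "ppjcvcpvv" already present; 1 new (j)
  "ppjcpjc" → prefix "ppjc" already present; 3 new (p, j, c)
Total nodes = 10 + 0 + 7 + 4 + 4 + 2 + 5 + 1 + 3 = 36

36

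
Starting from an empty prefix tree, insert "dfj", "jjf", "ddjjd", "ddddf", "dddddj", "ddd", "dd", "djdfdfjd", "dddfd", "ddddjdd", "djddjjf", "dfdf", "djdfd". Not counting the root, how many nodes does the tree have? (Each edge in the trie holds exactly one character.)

For each word, the new-node count is its length minus the longest prefix already in the trie:
  "dfj" → 3 new (d, f, j)
  "jjf" → 3 new (j, j, f)
  "ddjjd" → prefix "d" already present; 4 new (d, j, j, d)
  "ddddf" → prefix "dd" already present; 3 new (d, d, f)
  "dddddj" → prefix "dddd" already present; 2 new (d, j)
  "ddd" → prefix "ddd" already present; 0 new (none)
  "dd" → prefix "dd" already present; 0 new (none)
  "djdfdfjd" → prefix "d" already present; 7 new (j, d, f, d, f, j, d)
  "dddfd" → prefix "ddd" already present; 2 new (f, d)
  "ddddjdd" → prefix "dddd" already present; 3 new (j, d, d)
  "djddjjf" → prefix "djd" already present; 4 new (d, j, j, f)
  "dfdf" → prefix "df" already present; 2 new (d, f)
  "djdfd" → prefix "djdfd" already present; 0 new (none)
Total nodes = 3 + 3 + 4 + 3 + 2 + 0 + 0 + 7 + 2 + 3 + 4 + 2 + 0 = 33

33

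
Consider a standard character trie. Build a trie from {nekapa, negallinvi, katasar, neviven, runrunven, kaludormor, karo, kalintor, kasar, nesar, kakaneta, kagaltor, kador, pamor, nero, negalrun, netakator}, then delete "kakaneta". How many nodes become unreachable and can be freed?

A node on "kakaneta"'s path can go only if nothing else ends at it or branches off below it.
The suffix "kaneta" (6 nodes) is used only by "kakaneta"; the node for "ka" still has the child "t", so pruning stops there.
Nodes removed: 6

6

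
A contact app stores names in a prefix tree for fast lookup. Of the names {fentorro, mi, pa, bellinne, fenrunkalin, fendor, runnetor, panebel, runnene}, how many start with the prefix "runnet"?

Walk to "runnet"; the words in its subtree are exactly those with that prefix.
Words under "runnet": runnetor
Count: 1

1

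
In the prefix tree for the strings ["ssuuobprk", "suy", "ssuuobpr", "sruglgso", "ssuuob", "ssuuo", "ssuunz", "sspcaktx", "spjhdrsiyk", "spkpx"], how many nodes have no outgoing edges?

7

A leaf is a node with no children — equivalently, the end of a word that is not a proper prefix of any other stored word.
Those words: "spjhdrsiyk", "spkpx", "sruglgso", "sspcaktx", "ssuunz", "ssuuobprk", "suy"
Leaf count: 7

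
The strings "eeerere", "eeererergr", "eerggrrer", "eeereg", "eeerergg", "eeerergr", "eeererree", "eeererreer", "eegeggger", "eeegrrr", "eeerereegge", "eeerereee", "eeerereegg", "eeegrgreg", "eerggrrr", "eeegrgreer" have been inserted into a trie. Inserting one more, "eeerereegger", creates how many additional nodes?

The longest prefix of "eeerereegger" already in the trie is "eeerereegge" (length 11).
Each of the 1 remaining characters creates one node.

1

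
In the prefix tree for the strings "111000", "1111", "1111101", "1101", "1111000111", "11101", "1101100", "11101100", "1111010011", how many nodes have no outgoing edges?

Leaves are exactly the stored words that no other stored word extends.
Those words: "1101100", "111000", "11101100", "1111000111", "1111010011", "1111101"
Leaf count: 6

6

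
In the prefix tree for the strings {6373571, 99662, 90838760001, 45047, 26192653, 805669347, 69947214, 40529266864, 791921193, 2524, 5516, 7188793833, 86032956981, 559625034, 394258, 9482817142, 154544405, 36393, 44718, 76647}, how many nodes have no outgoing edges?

20

Leaves are exactly the stored words that no other stored word extends.
Those words: "154544405", "2524", "26192653", "36393", "394258", "40529266864", "44718", "45047", "5516", "559625034", "6373571", "69947214", "7188793833", "76647", "791921193", "805669347", "86032956981", "90838760001", "9482817142", "99662"
Leaf count: 20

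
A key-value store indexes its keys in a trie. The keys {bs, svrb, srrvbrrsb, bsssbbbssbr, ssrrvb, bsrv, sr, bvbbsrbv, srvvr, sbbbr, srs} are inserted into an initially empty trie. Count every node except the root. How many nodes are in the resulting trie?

45

Trace insertions, counting only characters that open a new branch:
  "bs" → 2 new (b, s)
  "svrb" → 4 new (s, v, r, b)
  "srrvbrrsb" → prefix "s" already present; 8 new (r, r, v, b, r, r, s, b)
  "bsssbbbssbr" → prefix "bs" already present; 9 new (s, s, b, b, b, s, s, b, r)
  "ssrrvb" → prefix "s" already present; 5 new (s, r, r, v, b)
  "bsrv" → prefix "bs" already present; 2 new (r, v)
  "sr" → prefix "sr" already present; 0 new (none)
  "bvbbsrbv" → prefix "b" already present; 7 new (v, b, b, s, r, b, v)
  "srvvr" → prefix "sr" already present; 3 new (v, v, r)
  "sbbbr" → prefix "s" already present; 4 new (b, b, b, r)
  "srs" → prefix "sr" already present; 1 new (s)
Total nodes = 2 + 4 + 8 + 9 + 5 + 2 + 0 + 7 + 3 + 4 + 1 = 45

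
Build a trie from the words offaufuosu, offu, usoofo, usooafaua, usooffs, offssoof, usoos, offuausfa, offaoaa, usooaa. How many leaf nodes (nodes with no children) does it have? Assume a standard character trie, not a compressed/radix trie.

9

Leaves are exactly the stored words that no other stored word extends.
Those words: "offaoaa", "offaufuosu", "offssoof", "offuausfa", "usooaa", "usooafaua", "usooffs", "usoofo", "usoos"
Leaf count: 9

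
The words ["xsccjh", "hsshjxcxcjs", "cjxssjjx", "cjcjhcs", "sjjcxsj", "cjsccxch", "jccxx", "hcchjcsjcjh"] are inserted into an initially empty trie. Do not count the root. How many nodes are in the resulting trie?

Insert word by word; a character creates a node only if that edge doesn't already exist:
  "xsccjh" → 6 new (x, s, c, c, j, h)
  "hsshjxcxcjs" → 11 new (h, s, s, h, j, x, c, x, c, j, s)
  "cjxssjjx" → 8 new (c, j, x, s, s, j, j, x)
  "cjcjhcs" → prefix "cj" already present; 5 new (c, j, h, c, s)
  "sjjcxsj" → 7 new (s, j, j, c, x, s, j)
  "cjsccxch" → prefix "cj" already present; 6 new (s, c, c, x, c, h)
  "jccxx" → 5 new (j, c, c, x, x)
  "hcchjcsjcjh" → prefix "h" already present; 10 new (c, c, h, j, c, s, j, c, j, h)
Total nodes = 6 + 11 + 8 + 5 + 7 + 6 + 5 + 10 = 58

58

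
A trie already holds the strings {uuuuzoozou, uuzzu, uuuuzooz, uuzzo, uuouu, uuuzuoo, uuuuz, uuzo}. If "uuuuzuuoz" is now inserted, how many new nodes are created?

The longest prefix of "uuuuzuuoz" already in the trie is "uuuuz" (length 5).
New nodes needed: |"uuuuzuuoz"| − 5 = 9 − 5 = 4.

4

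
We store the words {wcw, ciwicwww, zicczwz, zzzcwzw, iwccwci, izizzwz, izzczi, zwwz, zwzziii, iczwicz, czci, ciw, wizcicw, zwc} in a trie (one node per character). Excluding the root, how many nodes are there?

65

Count nodes per top-level branch (shared prefixes stored once):
  'c'-branch (ciw, ciwicwww, czci): 11 nodes
  'i'-branch (iczwicz, iwccwci, izizzwz, izzczi): 23 nodes
  'w'-branch (wcw, wizcicw): 9 nodes
  'z'-branch (zicczwz, zwc, zwwz, zwzziii, zzzcwzw): 22 nodes
Sum: 65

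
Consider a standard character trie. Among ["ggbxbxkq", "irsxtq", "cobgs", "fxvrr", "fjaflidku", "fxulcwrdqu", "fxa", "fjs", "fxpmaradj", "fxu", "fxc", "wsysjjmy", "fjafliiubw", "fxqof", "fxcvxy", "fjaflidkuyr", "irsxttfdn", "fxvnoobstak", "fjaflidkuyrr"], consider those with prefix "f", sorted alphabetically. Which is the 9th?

Filter for "f…" and sort: "fjaflidku", "fjaflidkuyr", "fjaflidkuyrr", "fjafliiubw", "fjs", "fxa", "fxc", "fxcvxy", "fxpmaradj", "fxqof", "fxu", "fxulcwrdqu", "fxvnoobstak", "fxvrr"
The 9th is fxpmaradj.

fxpmaradj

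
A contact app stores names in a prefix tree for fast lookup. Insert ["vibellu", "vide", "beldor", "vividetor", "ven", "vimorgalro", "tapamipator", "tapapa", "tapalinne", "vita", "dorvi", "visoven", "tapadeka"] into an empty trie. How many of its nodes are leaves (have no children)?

13

A leaf is a node with no children — equivalently, the end of a word that is not a proper prefix of any other stored word.
Those words: "beldor", "dorvi", "tapadeka", "tapalinne", "tapamipator", "tapapa", "ven", "vibellu", "vide", "vimorgalro", "visoven", "vita", "vividetor"
Leaf count: 13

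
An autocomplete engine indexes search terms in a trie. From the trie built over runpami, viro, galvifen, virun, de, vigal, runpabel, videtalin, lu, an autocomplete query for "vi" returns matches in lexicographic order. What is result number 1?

videtalin

DFS of the "vi" subtree visits, in order: "videtalin", "vigal", "viro", "virun"
Position 1: videtalin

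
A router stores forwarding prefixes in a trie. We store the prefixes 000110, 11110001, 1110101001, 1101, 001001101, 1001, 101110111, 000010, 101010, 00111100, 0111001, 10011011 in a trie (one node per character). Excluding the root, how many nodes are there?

61

For each word, the new-node count is its length minus the longest prefix already in the trie:
  "000110" → 6 new (0, 0, 0, 1, 1, 0)
  "11110001" → 8 new (1, 1, 1, 1, 0, 0, 0, 1)
  "1110101001" → prefix "111" already present; 7 new (0, 1, 0, 1, 0, 0, 1)
  "1101" → prefix "11" already present; 2 new (0, 1)
  "001001101" → prefix "00" already present; 7 new (1, 0, 0, 1, 1, 0, 1)
  "1001" → prefix "1" already present; 3 new (0, 0, 1)
  "101110111" → prefix "10" already present; 7 new (1, 1, 1, 0, 1, 1, 1)
  "000010" → prefix "000" already present; 3 new (0, 1, 0)
  "101010" → prefix "101" already present; 3 new (0, 1, 0)
  "00111100" → prefix "001" already present; 5 new (1, 1, 1, 0, 0)
  "0111001" → prefix "0" already present; 6 new (1, 1, 1, 0, 0, 1)
  "10011011" → prefix "1001" already present; 4 new (1, 0, 1, 1)
Total nodes = 6 + 8 + 7 + 2 + 7 + 3 + 7 + 3 + 3 + 5 + 6 + 4 = 61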